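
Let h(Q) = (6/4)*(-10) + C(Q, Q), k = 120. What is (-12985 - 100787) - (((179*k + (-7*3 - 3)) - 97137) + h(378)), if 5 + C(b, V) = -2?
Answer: -38069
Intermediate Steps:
C(b, V) = -7 (C(b, V) = -5 - 2 = -7)
h(Q) = -22 (h(Q) = (6/4)*(-10) - 7 = (6*(¼))*(-10) - 7 = (3/2)*(-10) - 7 = -15 - 7 = -22)
(-12985 - 100787) - (((179*k + (-7*3 - 3)) - 97137) + h(378)) = (-12985 - 100787) - (((179*120 + (-7*3 - 3)) - 97137) - 22) = -113772 - (((21480 + (-21 - 3)) - 97137) - 22) = -113772 - (((21480 - 24) - 97137) - 22) = -113772 - ((21456 - 97137) - 22) = -113772 - (-75681 - 22) = -113772 - 1*(-75703) = -113772 + 75703 = -38069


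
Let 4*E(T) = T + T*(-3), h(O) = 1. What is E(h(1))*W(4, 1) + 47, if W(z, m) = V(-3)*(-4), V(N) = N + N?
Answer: 35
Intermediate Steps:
V(N) = 2*N
W(z, m) = 24 (W(z, m) = (2*(-3))*(-4) = -6*(-4) = 24)
E(T) = -T/2 (E(T) = (T + T*(-3))/4 = (T - 3*T)/4 = (-2*T)/4 = -T/2)
E(h(1))*W(4, 1) + 47 = -½*1*24 + 47 = -½*24 + 47 = -12 + 47 = 35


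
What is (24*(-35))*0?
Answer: 0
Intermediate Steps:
(24*(-35))*0 = -840*0 = 0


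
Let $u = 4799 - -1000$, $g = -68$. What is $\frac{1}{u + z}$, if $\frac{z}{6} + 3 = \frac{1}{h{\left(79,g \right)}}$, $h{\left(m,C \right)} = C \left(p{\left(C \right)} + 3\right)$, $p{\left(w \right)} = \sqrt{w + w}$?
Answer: $\frac{323003638}{1867283441619} - \frac{68 i \sqrt{34}}{1867283441619} \approx 0.00017298 - 2.1234 \cdot 10^{-10} i$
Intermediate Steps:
$p{\left(w \right)} = \sqrt{2} \sqrt{w}$ ($p{\left(w \right)} = \sqrt{2 w} = \sqrt{2} \sqrt{w}$)
$h{\left(m,C \right)} = C \left(3 + \sqrt{2} \sqrt{C}\right)$ ($h{\left(m,C \right)} = C \left(\sqrt{2} \sqrt{C} + 3\right) = C \left(3 + \sqrt{2} \sqrt{C}\right)$)
$u = 5799$ ($u = 4799 + 1000 = 5799$)
$z = -18 + \frac{6}{-204 - 136 i \sqrt{34}}$ ($z = -18 + \frac{6}{\left(-68\right) \left(3 + \sqrt{2} \sqrt{-68}\right)} = -18 + \frac{6}{\left(-68\right) \left(3 + \sqrt{2} \cdot 2 i \sqrt{17}\right)} = -18 + \frac{6}{\left(-68\right) \left(3 + 2 i \sqrt{34}\right)} = -18 + \frac{6}{-204 - 136 i \sqrt{34}} \approx -18.002 + 0.0070965 i$)
$\frac{1}{u + z} = \frac{1}{5799 + \frac{3 \left(- 408 \sqrt{34} + 613 i\right)}{34 \left(- 3 i + 2 \sqrt{34}\right)}}$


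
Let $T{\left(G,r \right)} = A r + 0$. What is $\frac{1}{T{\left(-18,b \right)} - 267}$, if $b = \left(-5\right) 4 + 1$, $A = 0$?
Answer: $- \frac{1}{267} \approx -0.0037453$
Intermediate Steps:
$b = -19$ ($b = -20 + 1 = -19$)
$T{\left(G,r \right)} = 0$ ($T{\left(G,r \right)} = 0 r + 0 = 0 + 0 = 0$)
$\frac{1}{T{\left(-18,b \right)} - 267} = \frac{1}{0 - 267} = \frac{1}{-267} = - \frac{1}{267}$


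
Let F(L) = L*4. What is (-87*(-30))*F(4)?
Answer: 41760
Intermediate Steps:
F(L) = 4*L
(-87*(-30))*F(4) = (-87*(-30))*(4*4) = 2610*16 = 41760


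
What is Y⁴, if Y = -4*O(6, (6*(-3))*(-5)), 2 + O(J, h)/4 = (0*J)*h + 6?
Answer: 16777216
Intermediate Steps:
O(J, h) = 16 (O(J, h) = -8 + 4*((0*J)*h + 6) = -8 + 4*(0*h + 6) = -8 + 4*(0 + 6) = -8 + 4*6 = -8 + 24 = 16)
Y = -64 (Y = -4*16 = -64)
Y⁴ = (-64)⁴ = 16777216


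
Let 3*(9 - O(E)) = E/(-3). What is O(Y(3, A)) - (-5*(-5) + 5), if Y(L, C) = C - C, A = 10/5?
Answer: -21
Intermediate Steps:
A = 2 (A = 10*(1/5) = 2)
Y(L, C) = 0
O(E) = 9 + E/9 (O(E) = 9 - E/(3*(-3)) = 9 - E*(-1)/(3*3) = 9 - (-1)*E/9 = 9 + E/9)
O(Y(3, A)) - (-5*(-5) + 5) = (9 + (1/9)*0) - (-5*(-5) + 5) = (9 + 0) - (25 + 5) = 9 - 1*30 = 9 - 30 = -21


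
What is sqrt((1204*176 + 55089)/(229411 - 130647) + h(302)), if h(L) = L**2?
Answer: sqrt(222415018120659)/49382 ≈ 302.00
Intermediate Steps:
sqrt((1204*176 + 55089)/(229411 - 130647) + h(302)) = sqrt((1204*176 + 55089)/(229411 - 130647) + 302**2) = sqrt((211904 + 55089)/98764 + 91204) = sqrt(266993*(1/98764) + 91204) = sqrt(266993/98764 + 91204) = sqrt(9007938849/98764) = sqrt(222415018120659)/49382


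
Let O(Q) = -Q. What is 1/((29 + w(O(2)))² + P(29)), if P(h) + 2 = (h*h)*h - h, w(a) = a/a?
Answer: 1/25258 ≈ 3.9591e-5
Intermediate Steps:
w(a) = 1
P(h) = -2 + h³ - h (P(h) = -2 + ((h*h)*h - h) = -2 + (h²*h - h) = -2 + (h³ - h) = -2 + h³ - h)
1/((29 + w(O(2)))² + P(29)) = 1/((29 + 1)² + (-2 + 29³ - 1*29)) = 1/(30² + (-2 + 24389 - 29)) = 1/(900 + 24358) = 1/25258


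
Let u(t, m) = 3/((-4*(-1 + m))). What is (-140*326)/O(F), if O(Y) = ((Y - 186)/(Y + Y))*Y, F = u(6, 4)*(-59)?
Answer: 73024/137 ≈ 533.02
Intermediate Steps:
u(t, m) = 3/(4 - 4*m)
F = 59/4 (F = -3/(-4 + 4*4)*(-59) = -3/(-4 + 16)*(-59) = -3/12*(-59) = -3*1/12*(-59) = -¼*(-59) = 59/4 ≈ 14.750)
O(Y) = -93 + Y/2 (O(Y) = ((-186 + Y)/((2*Y)))*Y = ((-186 + Y)*(1/(2*Y)))*Y = ((-186 + Y)/(2*Y))*Y = -93 + Y/2)
(-140*326)/O(F) = (-140*326)/(-93 + (½)*(59/4)) = -45640/(-93 + 59/8) = -45640/(-685/8) = -45640*(-8/685) = 73024/137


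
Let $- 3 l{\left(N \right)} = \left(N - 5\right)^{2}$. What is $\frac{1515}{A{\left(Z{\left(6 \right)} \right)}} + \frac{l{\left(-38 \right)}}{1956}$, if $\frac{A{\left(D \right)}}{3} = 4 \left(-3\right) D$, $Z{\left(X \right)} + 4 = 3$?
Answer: $\frac{61274}{1467} \approx 41.768$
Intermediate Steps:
$Z{\left(X \right)} = -1$ ($Z{\left(X \right)} = -4 + 3 = -1$)
$l{\left(N \right)} = - \frac{\left(-5 + N\right)^{2}}{3}$ ($l{\left(N \right)} = - \frac{\left(N - 5\right)^{2}}{3} = - \frac{\left(-5 + N\right)^{2}}{3}$)
$A{\left(D \right)} = - 36 D$ ($A{\left(D \right)} = 3 \cdot 4 \left(-3\right) D = 3 \left(- 12 D\right) = - 36 D$)
$\frac{1515}{A{\left(Z{\left(6 \right)} \right)}} + \frac{l{\left(-38 \right)}}{1956} = \frac{1515}{\left(-36\right) \left(-1\right)} + \frac{\left(- \frac{1}{3}\right) \left(-5 - 38\right)^{2}}{1956} = \frac{1515}{36} + - \frac{\left(-43\right)^{2}}{3} \cdot \frac{1}{1956} = 1515 \cdot \frac{1}{36} + \left(- \frac{1}{3}\right) 1849 \cdot \frac{1}{1956} = \frac{505}{12} - \frac{1849}{5868} = \frac{61274}{1467}$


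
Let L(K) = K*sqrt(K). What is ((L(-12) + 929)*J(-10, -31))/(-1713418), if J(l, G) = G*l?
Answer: -143995/856709 + 3720*I*sqrt(3)/856709 ≈ -0.16808 + 0.0075209*I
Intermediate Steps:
L(K) = K**(3/2)
((L(-12) + 929)*J(-10, -31))/(-1713418) = (((-12)**(3/2) + 929)*(-31*(-10)))/(-1713418) = ((-24*I*sqrt(3) + 929)*310)*(-1/1713418) = ((929 - 24*I*sqrt(3))*310)*(-1/1713418) = (287990 - 7440*I*sqrt(3))*(-1/1713418) = -143995/856709 + 3720*I*sqrt(3)/856709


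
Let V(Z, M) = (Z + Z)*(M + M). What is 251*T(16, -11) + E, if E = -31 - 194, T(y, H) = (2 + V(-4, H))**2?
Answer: 7952459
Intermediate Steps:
V(Z, M) = 4*M*Z (V(Z, M) = (2*Z)*(2*M) = 4*M*Z)
T(y, H) = (2 - 16*H)**2 (T(y, H) = (2 + 4*H*(-4))**2 = (2 - 16*H)**2)
E = -225
251*T(16, -11) + E = 251*(4*(1 - 8*(-11))**2) - 225 = 251*(4*(1 + 88)**2) - 225 = 251*(4*89**2) - 225 = 251*(4*7921) - 225 = 251*31684 - 225 = 7952684 - 225 = 7952459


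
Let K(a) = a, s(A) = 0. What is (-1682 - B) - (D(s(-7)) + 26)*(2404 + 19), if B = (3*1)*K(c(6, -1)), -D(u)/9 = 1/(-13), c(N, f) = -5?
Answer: -862452/13 ≈ -66343.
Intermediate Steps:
D(u) = 9/13 (D(u) = -9/(-13) = -9*(-1/13) = 9/13)
B = -15 (B = (3*1)*(-5) = 3*(-5) = -15)
(-1682 - B) - (D(s(-7)) + 26)*(2404 + 19) = (-1682 - 1*(-15)) - (9/13 + 26)*(2404 + 19) = (-1682 + 15) - 347*2423/13 = -1667 - 1*840781/13 = -1667 - 840781/13 = -862452/13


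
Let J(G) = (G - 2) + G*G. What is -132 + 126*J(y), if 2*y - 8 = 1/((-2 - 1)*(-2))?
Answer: 17851/8 ≈ 2231.4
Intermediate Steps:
y = 49/12 (y = 4 + 1/(2*(((-2 - 1)*(-2)))) = 4 + 1/(2*((-3*(-2)))) = 4 + (1/2)/6 = 4 + (1/2)*(1/6) = 4 + 1/12 = 49/12 ≈ 4.0833)
J(G) = -2 + G + G**2 (J(G) = (-2 + G) + G**2 = -2 + G + G**2)
-132 + 126*J(y) = -132 + 126*(-2 + 49/12 + (49/12)**2) = -132 + 126*(-2 + 49/12 + 2401/144) = -132 + 126*(2701/144) = -132 + 18907/8 = 17851/8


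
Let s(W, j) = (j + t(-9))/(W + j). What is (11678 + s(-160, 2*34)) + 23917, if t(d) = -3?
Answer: 3274675/92 ≈ 35594.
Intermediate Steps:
s(W, j) = (-3 + j)/(W + j) (s(W, j) = (j - 3)/(W + j) = (-3 + j)/(W + j))
(11678 + s(-160, 2*34)) + 23917 = (11678 + (-3 + 2*34)/(-160 + 2*34)) + 23917 = (11678 + (-3 + 68)/(-160 + 68)) + 23917 = (11678 + 65/(-92)) + 23917 = (11678 - 1/92*65) + 23917 = (11678 - 65/92) + 23917 = 1074311/92 + 23917 = 3274675/92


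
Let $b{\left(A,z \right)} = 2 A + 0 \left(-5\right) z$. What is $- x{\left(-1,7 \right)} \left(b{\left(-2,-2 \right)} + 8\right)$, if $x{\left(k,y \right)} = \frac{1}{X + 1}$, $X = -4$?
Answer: $\frac{4}{3} \approx 1.3333$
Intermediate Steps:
$b{\left(A,z \right)} = 2 A$ ($b{\left(A,z \right)} = 2 A + 0 z = 2 A + 0 = 2 A$)
$x{\left(k,y \right)} = - \frac{1}{3}$ ($x{\left(k,y \right)} = \frac{1}{-4 + 1} = \frac{1}{-3} = - \frac{1}{3}$)
$- x{\left(-1,7 \right)} \left(b{\left(-2,-2 \right)} + 8\right) = \left(-1\right) \left(- \frac{1}{3}\right) \left(2 \left(-2\right) + 8\right) = \frac{-4 + 8}{3} = \frac{1}{3} \cdot 4 = \frac{4}{3}$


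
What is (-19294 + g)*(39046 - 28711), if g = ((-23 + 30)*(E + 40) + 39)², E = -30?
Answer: -76613355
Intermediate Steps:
g = 11881 (g = ((-23 + 30)*(-30 + 40) + 39)² = (7*10 + 39)² = (70 + 39)² = 109² = 11881)
(-19294 + g)*(39046 - 28711) = (-19294 + 11881)*(39046 - 28711) = -7413*10335 = -76613355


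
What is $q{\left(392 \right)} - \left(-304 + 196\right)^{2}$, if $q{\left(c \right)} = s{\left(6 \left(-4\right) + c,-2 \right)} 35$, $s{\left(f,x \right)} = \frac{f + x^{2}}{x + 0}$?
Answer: $-18174$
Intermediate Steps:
$s{\left(f,x \right)} = \frac{f + x^{2}}{x}$
$q{\left(c \right)} = 350 - \frac{35 c}{2}$ ($q{\left(c \right)} = \left(-2 + \frac{6 \left(-4\right) + c}{-2}\right) 35 = \left(-2 + \left(-24 + c\right) \left(- \frac{1}{2}\right)\right) 35 = \left(-2 - \left(-12 + \frac{c}{2}\right)\right) 35 = \left(10 - \frac{c}{2}\right) 35 = 350 - \frac{35 c}{2}$)
$q{\left(392 \right)} - \left(-304 + 196\right)^{2} = \left(350 - 6860\right) - \left(-304 + 196\right)^{2} = \left(350 - 6860\right) - \left(-108\right)^{2} = -6510 - 11664 = -18174$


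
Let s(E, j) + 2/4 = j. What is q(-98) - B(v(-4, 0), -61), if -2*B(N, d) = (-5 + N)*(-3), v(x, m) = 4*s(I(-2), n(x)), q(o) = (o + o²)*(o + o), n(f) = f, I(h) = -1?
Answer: -3726283/2 ≈ -1.8631e+6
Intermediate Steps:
q(o) = 2*o*(o + o²) (q(o) = (o + o²)*(2*o) = 2*o*(o + o²))
s(E, j) = -½ + j
v(x, m) = -2 + 4*x (v(x, m) = 4*(-½ + x) = -2 + 4*x)
B(N, d) = -15/2 + 3*N/2 (B(N, d) = -(-5 + N)*(-3)/2 = -(15 - 3*N)/2 = -15/2 + 3*N/2)
q(-98) - B(v(-4, 0), -61) = 2*(-98)²*(1 - 98) - (-15/2 + 3*(-2 + 4*(-4))/2) = 2*9604*(-97) - (-15/2 + 3*(-2 - 16)/2) = -1863176 - (-15/2 + (3/2)*(-18)) = -1863176 - (-15/2 - 27) = -1863176 - 1*(-69/2) = -1863176 + 69/2 = -3726283/2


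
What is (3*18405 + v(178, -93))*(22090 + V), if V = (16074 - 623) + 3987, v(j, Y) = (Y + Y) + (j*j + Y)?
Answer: 3597155360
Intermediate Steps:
v(j, Y) = j² + 3*Y (v(j, Y) = 2*Y + (j² + Y) = 2*Y + (Y + j²) = j² + 3*Y)
V = 19438 (V = 15451 + 3987 = 19438)
(3*18405 + v(178, -93))*(22090 + V) = (3*18405 + (178² + 3*(-93)))*(22090 + 19438) = (55215 + (31684 - 279))*41528 = (55215 + 31405)*41528 = 86620*41528 = 3597155360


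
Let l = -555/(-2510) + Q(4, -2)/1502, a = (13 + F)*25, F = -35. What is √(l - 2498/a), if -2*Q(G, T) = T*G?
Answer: √2048943515000206/20735110 ≈ 2.1830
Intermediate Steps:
Q(G, T) = -G*T/2 (Q(G, T) = -T*G/2 = -G*T/2)
a = -550 (a = (13 - 35)*25 = -22*25 = -550)
l = 84365/377002 (l = -555/(-2510) - ½*4*(-2)/1502 = -555*(-1/2510) + 4*(1/1502) = 111/502 + 2/751 = 84365/377002 ≈ 0.22378)
√(l - 2498/a) = √(84365/377002 - 2498/(-550)) = √(84365/377002 - 2498*(-1/550)) = √(84365/377002 + 1249/275) = √(494075873/103675550) = √2048943515000206/20735110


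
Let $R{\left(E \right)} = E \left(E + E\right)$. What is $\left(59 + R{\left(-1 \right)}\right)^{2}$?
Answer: $3721$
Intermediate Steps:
$R{\left(E \right)} = 2 E^{2}$ ($R{\left(E \right)} = E 2 E = 2 E^{2}$)
$\left(59 + R{\left(-1 \right)}\right)^{2} = \left(59 + 2 \left(-1\right)^{2}\right)^{2} = \left(59 + 2 \cdot 1\right)^{2} = \left(59 + 2\right)^{2} = 61^{2} = 3721$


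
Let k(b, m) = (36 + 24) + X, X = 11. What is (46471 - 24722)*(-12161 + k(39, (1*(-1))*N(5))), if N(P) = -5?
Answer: -262945410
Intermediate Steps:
k(b, m) = 71 (k(b, m) = (36 + 24) + 11 = 60 + 11 = 71)
(46471 - 24722)*(-12161 + k(39, (1*(-1))*N(5))) = (46471 - 24722)*(-12161 + 71) = 21749*(-12090) = -262945410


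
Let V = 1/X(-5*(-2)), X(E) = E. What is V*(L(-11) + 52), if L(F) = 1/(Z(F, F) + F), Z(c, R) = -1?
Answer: 623/120 ≈ 5.1917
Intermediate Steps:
L(F) = 1/(-1 + F)
V = ⅒ (V = 1/(-5*(-2)) = 1/10 = ⅒ ≈ 0.10000)
V*(L(-11) + 52) = (1/(-1 - 11) + 52)/10 = (1/(-12) + 52)/10 = (-1/12 + 52)/10 = (⅒)*(623/12) = 623/120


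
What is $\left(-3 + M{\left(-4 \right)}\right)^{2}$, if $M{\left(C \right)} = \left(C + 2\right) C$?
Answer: $25$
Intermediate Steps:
$M{\left(C \right)} = C \left(2 + C\right)$ ($M{\left(C \right)} = \left(2 + C\right) C = C \left(2 + C\right)$)
$\left(-3 + M{\left(-4 \right)}\right)^{2} = \left(-3 - 4 \left(2 - 4\right)\right)^{2} = \left(-3 - -8\right)^{2} = \left(-3 + 8\right)^{2} = 5^{2} = 25$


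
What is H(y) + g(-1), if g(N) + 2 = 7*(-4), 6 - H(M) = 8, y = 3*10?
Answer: -32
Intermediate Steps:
y = 30
H(M) = -2 (H(M) = 6 - 1*8 = 6 - 8 = -2)
g(N) = -30 (g(N) = -2 + 7*(-4) = -2 - 28 = -30)
H(y) + g(-1) = -2 - 30 = -32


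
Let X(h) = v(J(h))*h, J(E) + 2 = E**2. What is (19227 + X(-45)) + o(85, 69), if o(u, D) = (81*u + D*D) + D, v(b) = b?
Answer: -60093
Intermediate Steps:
J(E) = -2 + E**2
o(u, D) = D + D**2 + 81*u (o(u, D) = (81*u + D**2) + D = (D**2 + 81*u) + D = D + D**2 + 81*u)
X(h) = h*(-2 + h**2) (X(h) = (-2 + h**2)*h = h*(-2 + h**2))
(19227 + X(-45)) + o(85, 69) = (19227 - 45*(-2 + (-45)**2)) + (69 + 69**2 + 81*85) = (19227 - 45*(-2 + 2025)) + (69 + 4761 + 6885) = (19227 - 45*2023) + 11715 = (19227 - 91035) + 11715 = -71808 + 11715 = -60093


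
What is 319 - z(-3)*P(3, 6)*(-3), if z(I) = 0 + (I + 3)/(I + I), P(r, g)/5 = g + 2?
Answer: 319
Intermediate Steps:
P(r, g) = 10 + 5*g (P(r, g) = 5*(g + 2) = 5*(2 + g) = 10 + 5*g)
z(I) = (3 + I)/(2*I) (z(I) = 0 + (3 + I)/((2*I)) = 0 + (3 + I)*(1/(2*I)) = 0 + (3 + I)/(2*I) = (3 + I)/(2*I))
319 - z(-3)*P(3, 6)*(-3) = 319 - (1/2)*(3 - 3)/(-3)*(10 + 5*6)*(-3) = 319 - (1/2)*(-1/3)*0*(10 + 30)*(-3) = 319 - 0*40*(-3) = 319 - 0*(-120) = 319 - 1*0 = 319 + 0 = 319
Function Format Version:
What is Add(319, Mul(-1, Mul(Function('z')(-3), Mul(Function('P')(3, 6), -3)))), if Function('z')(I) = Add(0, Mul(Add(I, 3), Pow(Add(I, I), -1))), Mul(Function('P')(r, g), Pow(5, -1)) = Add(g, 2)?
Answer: 319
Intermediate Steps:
Function('P')(r, g) = Add(10, Mul(5, g)) (Function('P')(r, g) = Mul(5, Add(g, 2)) = Mul(5, Add(2, g)) = Add(10, Mul(5, g)))
Function('z')(I) = Mul(Rational(1, 2), Pow(I, -1), Add(3, I)) (Function('z')(I) = Add(0, Mul(Add(3, I), Pow(Mul(2, I), -1))) = Add(0, Mul(Add(3, I), Mul(Rational(1, 2), Pow(I, -1)))) = Add(0, Mul(Rational(1, 2), Pow(I, -1), Add(3, I))) = Mul(Rational(1, 2), Pow(I, -1), Add(3, I)))
Add(319, Mul(-1, Mul(Function('z')(-3), Mul(Function('P')(3, 6), -3)))) = Add(319, Mul(-1, Mul(Mul(Rational(1, 2), Pow(-3, -1), Add(3, -3)), Mul(Add(10, Mul(5, 6)), -3)))) = Add(319, Mul(-1, Mul(Mul(Rational(1, 2), Rational(-1, 3), 0), Mul(Add(10, 30), -3)))) = Add(319, Mul(-1, Mul(0, Mul(40, -3)))) = Add(319, Mul(-1, Mul(0, -120))) = Add(319, Mul(-1, 0)) = Add(319, 0) = 319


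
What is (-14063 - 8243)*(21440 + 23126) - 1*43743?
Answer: -994132939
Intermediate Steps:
(-14063 - 8243)*(21440 + 23126) - 1*43743 = -22306*44566 - 43743 = -994089196 - 43743 = -994132939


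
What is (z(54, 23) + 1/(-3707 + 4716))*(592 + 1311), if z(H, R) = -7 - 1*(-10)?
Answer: 5762284/1009 ≈ 5710.9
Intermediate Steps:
z(H, R) = 3 (z(H, R) = -7 + 10 = 3)
(z(54, 23) + 1/(-3707 + 4716))*(592 + 1311) = (3 + 1/(-3707 + 4716))*(592 + 1311) = (3 + 1/1009)*1903 = (3028/1009)*1903 = 5762284/1009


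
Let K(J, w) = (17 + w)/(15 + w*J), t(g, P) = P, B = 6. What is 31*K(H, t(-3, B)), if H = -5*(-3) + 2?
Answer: 713/117 ≈ 6.0940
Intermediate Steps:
H = 17 (H = 15 + 2 = 17)
K(J, w) = (17 + w)/(15 + J*w)
31*K(H, t(-3, B)) = 31*((17 + 6)/(15 + 17*6)) = 31*(23/(15 + 102)) = 31*(23/117) = 713/117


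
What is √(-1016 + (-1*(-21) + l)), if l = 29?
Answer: I*√966 ≈ 31.081*I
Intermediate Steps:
√(-1016 + (-1*(-21) + l)) = √(-1016 + (-1*(-21) + 29)) = √(-1016 + (21 + 29)) = √(-1016 + 50) = √(-966) = I*√966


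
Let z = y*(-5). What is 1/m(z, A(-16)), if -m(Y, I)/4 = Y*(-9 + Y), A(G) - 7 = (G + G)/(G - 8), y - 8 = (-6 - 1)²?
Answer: -1/335160 ≈ -2.9836e-6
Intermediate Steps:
y = 57 (y = 8 + (-6 - 1)² = 8 + (-7)² = 8 + 49 = 57)
A(G) = 7 + 2*G/(-8 + G) (A(G) = 7 + (G + G)/(G - 8) = 7 + (2*G)/(-8 + G) = 7 + 2*G/(-8 + G))
z = -285 (z = 57*(-5) = -285)
m(Y, I) = -4*Y*(-9 + Y)
1/m(z, A(-16)) = 1/(4*(-285)*(9 - 1*(-285))) = 1/(4*(-285)*(9 + 285)) = 1/(4*(-285)*294) = 1/(-335160) = -1/335160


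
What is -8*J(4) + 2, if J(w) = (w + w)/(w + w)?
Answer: -6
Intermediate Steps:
J(w) = 1 (J(w) = (2*w)/((2*w)) = (2*w)*(1/(2*w)) = 1)
-8*J(4) + 2 = -8*1 + 2 = -8 + 2 = -6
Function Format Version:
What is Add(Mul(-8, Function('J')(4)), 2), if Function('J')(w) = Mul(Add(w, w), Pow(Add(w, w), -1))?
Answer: -6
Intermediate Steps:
Function('J')(w) = 1 (Function('J')(w) = Mul(Mul(2, w), Pow(Mul(2, w), -1)) = Mul(Mul(2, w), Mul(Rational(1, 2), Pow(w, -1))) = 1)
Add(Mul(-8, Function('J')(4)), 2) = Add(Mul(-8, 1), 2) = Add(-8, 2) = -6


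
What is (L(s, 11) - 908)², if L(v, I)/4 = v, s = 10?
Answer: 753424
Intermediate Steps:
L(v, I) = 4*v
(L(s, 11) - 908)² = (4*10 - 908)² = (40 - 908)² = (-868)² = 753424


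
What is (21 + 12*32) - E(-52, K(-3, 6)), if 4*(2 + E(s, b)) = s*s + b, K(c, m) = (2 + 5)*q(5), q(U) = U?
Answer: -1111/4 ≈ -277.75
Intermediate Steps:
K(c, m) = 35 (K(c, m) = (2 + 5)*5 = 7*5 = 35)
E(s, b) = -2 + b/4 + s²/4 (E(s, b) = -2 + (s*s + b)/4 = -2 + (s² + b)/4 = -2 + (b + s²)/4 = -2 + (b/4 + s²/4) = -2 + b/4 + s²/4)
(21 + 12*32) - E(-52, K(-3, 6)) = (21 + 12*32) - (-2 + (¼)*35 + (¼)*(-52)²) = (21 + 384) - (-2 + 35/4 + (¼)*2704) = 405 - (-2 + 35/4 + 676) = 405 - 1*2731/4 = 405 - 2731/4 = -1111/4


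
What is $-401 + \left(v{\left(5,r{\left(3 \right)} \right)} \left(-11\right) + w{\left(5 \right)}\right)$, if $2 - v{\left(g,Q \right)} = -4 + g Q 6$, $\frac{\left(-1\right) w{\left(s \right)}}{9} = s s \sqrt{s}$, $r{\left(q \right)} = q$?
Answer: $523 - 225 \sqrt{5} \approx 19.885$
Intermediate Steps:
$w{\left(s \right)} = - 9 s^{\frac{5}{2}}$ ($w{\left(s \right)} = - 9 s s \sqrt{s} = - 9 s^{2} \sqrt{s} = - 9 s^{\frac{5}{2}}$)
$v{\left(g,Q \right)} = 6 - 6 Q g$ ($v{\left(g,Q \right)} = 2 - \left(-4 + g Q 6\right) = 2 - \left(-4 + Q g 6\right) = 2 - \left(-4 + 6 Q g\right) = 6 - 6 Q g$)
$-401 + \left(v{\left(5,r{\left(3 \right)} \right)} \left(-11\right) + w{\left(5 \right)}\right) = -401 - \left(225 \sqrt{5} - \left(6 - 18 \cdot 5\right) \left(-11\right)\right) = -401 + \left(\left(6 - 90\right) \left(-11\right) - 9 \cdot 25 \sqrt{5}\right) = -401 - \left(-924 + 225 \sqrt{5}\right) = -401 + \left(924 - 225 \sqrt{5}\right) = 523 - 225 \sqrt{5}$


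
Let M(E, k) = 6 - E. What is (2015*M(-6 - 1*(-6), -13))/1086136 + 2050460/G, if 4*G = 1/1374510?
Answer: 6122283125185897245/543068 ≈ 1.1274e+13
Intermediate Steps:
G = 1/5498040 (G = (¼)/1374510 = (¼)*(1/1374510) = 1/5498040 ≈ 1.8188e-7)
(2015*M(-6 - 1*(-6), -13))/1086136 + 2050460/G = (2015*(6 - (-6 - 1*(-6))))/1086136 + 2050460/(1/5498040) = (2015*(6 - (-6 + 6)))*(1/1086136) + 2050460*5498040 = (2015*(6 - 1*0))*(1/1086136) + 11273511098400 = (2015*(6 + 0))*(1/1086136) + 11273511098400 = (2015*6)*(1/1086136) + 11273511098400 = 12090*(1/1086136) + 11273511098400 = 6045/543068 + 11273511098400 = 6122283125185897245/543068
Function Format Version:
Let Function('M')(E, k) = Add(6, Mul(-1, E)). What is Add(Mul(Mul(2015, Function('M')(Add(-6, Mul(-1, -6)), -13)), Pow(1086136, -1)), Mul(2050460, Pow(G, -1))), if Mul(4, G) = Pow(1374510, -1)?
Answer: Rational(6122283125185897245, 543068) ≈ 1.1274e+13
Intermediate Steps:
G = Rational(1, 5498040) (G = Mul(Rational(1, 4), Pow(1374510, -1)) = Mul(Rational(1, 4), Rational(1, 1374510)) = Rational(1, 5498040) ≈ 1.8188e-7)
Add(Mul(Mul(2015, Function('M')(Add(-6, Mul(-1, -6)), -13)), Pow(1086136, -1)), Mul(2050460, Pow(G, -1))) = Add(Mul(Mul(2015, Add(6, Mul(-1, Add(-6, Mul(-1, -6))))), Pow(1086136, -1)), Mul(2050460, Pow(Rational(1, 5498040), -1))) = Add(Mul(Mul(2015, Add(6, Mul(-1, Add(-6, 6)))), Rational(1, 1086136)), Mul(2050460, 5498040)) = Add(Mul(Mul(2015, Add(6, Mul(-1, 0))), Rational(1, 1086136)), 11273511098400) = Add(Mul(Mul(2015, Add(6, 0)), Rational(1, 1086136)), 11273511098400) = Add(Mul(Mul(2015, 6), Rational(1, 1086136)), 11273511098400) = Add(Mul(12090, Rational(1, 1086136)), 11273511098400) = Add(Rational(6045, 543068), 11273511098400) = Rational(6122283125185897245, 543068)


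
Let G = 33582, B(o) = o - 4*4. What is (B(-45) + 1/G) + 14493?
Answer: 484655425/33582 ≈ 14432.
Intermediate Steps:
B(o) = -16 + o (B(o) = o - 16 = -16 + o)
(B(-45) + 1/G) + 14493 = ((-16 - 45) + 1/33582) + 14493 = (-61 + 1/33582) + 14493 = -2048501/33582 + 14493 = 484655425/33582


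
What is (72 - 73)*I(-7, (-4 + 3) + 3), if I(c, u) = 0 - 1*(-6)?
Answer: -6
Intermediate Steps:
I(c, u) = 6 (I(c, u) = 0 + 6 = 6)
(72 - 73)*I(-7, (-4 + 3) + 3) = (72 - 73)*6 = -1*6 = -6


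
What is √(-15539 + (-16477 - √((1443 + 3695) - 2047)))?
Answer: √(-32016 - √3091) ≈ 179.09*I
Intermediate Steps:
√(-15539 + (-16477 - √((1443 + 3695) - 2047))) = √(-15539 + (-16477 - √(5138 - 2047))) = √(-15539 + (-16477 - √3091)) = √(-32016 - √3091)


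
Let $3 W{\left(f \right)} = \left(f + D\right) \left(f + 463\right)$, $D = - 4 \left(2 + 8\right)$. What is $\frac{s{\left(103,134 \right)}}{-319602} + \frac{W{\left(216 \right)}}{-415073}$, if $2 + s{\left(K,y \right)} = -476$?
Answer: $- \frac{2088805707}{22109693491} \approx -0.094475$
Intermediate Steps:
$s{\left(K,y \right)} = -478$ ($s{\left(K,y \right)} = -2 - 476 = -478$)
$D = -40$ ($D = \left(-4\right) 10 = -40$)
$W{\left(f \right)} = \frac{\left(-40 + f\right) \left(463 + f\right)}{3}$ ($W{\left(f \right)} = \frac{\left(f - 40\right) \left(f + 463\right)}{3} = \frac{\left(-40 + f\right) \left(463 + f\right)}{3}$)
$\frac{s{\left(103,134 \right)}}{-319602} + \frac{W{\left(216 \right)}}{-415073} = - \frac{478}{-319602} + \frac{- \frac{18520}{3} + 141 \cdot 216 + \frac{216^{2}}{3}}{-415073} = \left(-478\right) \left(- \frac{1}{319602}\right) + \left(- \frac{18520}{3} + 30456 + \frac{1}{3} \cdot 46656\right) \left(- \frac{1}{415073}\right) = \frac{239}{159801} + \left(- \frac{18520}{3} + 30456 + 15552\right) \left(- \frac{1}{415073}\right) = \frac{239}{159801} + \frac{119504}{3} \left(- \frac{1}{415073}\right) = \frac{239}{159801} - \frac{119504}{1245219} = - \frac{2088805707}{22109693491}$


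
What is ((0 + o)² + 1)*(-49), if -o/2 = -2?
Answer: -833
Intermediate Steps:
o = 4 (o = -2*(-2) = 4)
((0 + o)² + 1)*(-49) = ((0 + 4)² + 1)*(-49) = (4² + 1)*(-49) = (16 + 1)*(-49) = 17*(-49) = -833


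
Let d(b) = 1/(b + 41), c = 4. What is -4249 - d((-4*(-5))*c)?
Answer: -514130/121 ≈ -4249.0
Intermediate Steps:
d(b) = 1/(41 + b)
-4249 - d((-4*(-5))*c) = -4249 - 1/(41 - 4*(-5)*4) = -4249 - 1/(41 + 20*4) = -4249 - 1/(41 + 80) = -4249 - 1/121 = -514130/121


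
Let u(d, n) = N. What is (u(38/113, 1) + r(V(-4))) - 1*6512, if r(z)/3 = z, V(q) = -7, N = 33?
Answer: -6500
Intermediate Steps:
u(d, n) = 33
r(z) = 3*z
(u(38/113, 1) + r(V(-4))) - 1*6512 = (33 + 3*(-7)) - 1*6512 = (33 - 21) - 6512 = 12 - 6512 = -6500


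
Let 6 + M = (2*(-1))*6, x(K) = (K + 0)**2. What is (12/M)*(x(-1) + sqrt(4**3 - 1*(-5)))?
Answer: -2/3 - 2*sqrt(69)/3 ≈ -6.2044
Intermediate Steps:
x(K) = K**2
M = -18 (M = -6 + (2*(-1))*6 = -6 - 2*6 = -6 - 12 = -18)
(12/M)*(x(-1) + sqrt(4**3 - 1*(-5))) = (12/(-18))*((-1)**2 + sqrt(4**3 - 1*(-5))) = (12*(-1/18))*(1 + sqrt(64 + 5)) = -2*(1 + sqrt(69))/3 = -2/3 - 2*sqrt(69)/3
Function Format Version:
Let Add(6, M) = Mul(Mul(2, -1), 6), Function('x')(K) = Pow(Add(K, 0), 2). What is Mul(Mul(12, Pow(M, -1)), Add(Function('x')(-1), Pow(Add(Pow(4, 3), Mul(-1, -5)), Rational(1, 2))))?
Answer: Add(Rational(-2, 3), Mul(Rational(-2, 3), Pow(69, Rational(1, 2)))) ≈ -6.2044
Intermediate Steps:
Function('x')(K) = Pow(K, 2)
M = -18 (M = Add(-6, Mul(Mul(2, -1), 6)) = Add(-6, Mul(-2, 6)) = Add(-6, -12) = -18)
Mul(Mul(12, Pow(M, -1)), Add(Function('x')(-1), Pow(Add(Pow(4, 3), Mul(-1, -5)), Rational(1, 2)))) = Mul(Mul(12, Pow(-18, -1)), Add(Pow(-1, 2), Pow(Add(Pow(4, 3), Mul(-1, -5)), Rational(1, 2)))) = Mul(Mul(12, Rational(-1, 18)), Add(1, Pow(Add(64, 5), Rational(1, 2)))) = Mul(Rational(-2, 3), Add(1, Pow(69, Rational(1, 2)))) = Add(Rational(-2, 3), Mul(Rational(-2, 3), Pow(69, Rational(1, 2))))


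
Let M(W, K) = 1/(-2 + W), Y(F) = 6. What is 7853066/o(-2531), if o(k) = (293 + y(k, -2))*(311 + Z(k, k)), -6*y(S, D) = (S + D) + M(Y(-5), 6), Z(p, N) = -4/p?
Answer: 159008880368/4503256545 ≈ 35.310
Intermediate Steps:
y(S, D) = -1/24 - D/6 - S/6 (y(S, D) = -((S + D) + 1/(-2 + 6))/6 = -((D + S) + 1/4)/6 = -((D + S) + ¼)/6 = -(¼ + D + S)/6 = -1/24 - D/6 - S/6)
o(k) = (311 - 4/k)*(7039/24 - k/6) (o(k) = (293 + (-1/24 - ⅙*(-2) - k/6))*(311 - 4/k) = (293 + (-1/24 + ⅓ - k/6))*(311 - 4/k) = (293 + (7/24 - k/6))*(311 - 4/k) = (7039/24 - k/6)*(311 - 4/k) = (311 - 4/k)*(7039/24 - k/6))
7853066/o(-2531) = 7853066/(((1/24)*(-28156 - 1244*(-2531)² + 2189145*(-2531))/(-2531))) = 7853066/(((1/24)*(-1/2531)*(-28156 - 1244*6405961 - 5540725995))) = 7853066/(((1/24)*(-1/2531)*(-28156 - 7969015484 - 5540725995))) = 7853066/(((1/24)*(-1/2531)*(-13509769635))) = 7853066/(4503256545/20248) = 7853066*(20248/4503256545) = 159008880368/4503256545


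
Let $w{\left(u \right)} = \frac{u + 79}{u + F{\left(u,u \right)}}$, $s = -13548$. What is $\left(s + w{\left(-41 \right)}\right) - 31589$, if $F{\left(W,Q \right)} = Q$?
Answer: $- \frac{1850636}{41} \approx -45137.0$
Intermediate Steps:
$w{\left(u \right)} = \frac{79 + u}{2 u}$ ($w{\left(u \right)} = \frac{u + 79}{u + u} = \frac{79 + u}{2 u}$)
$\left(s + w{\left(-41 \right)}\right) - 31589 = \left(-13548 + \frac{79 - 41}{2 \left(-41\right)}\right) - 31589 = \left(-13548 + \frac{1}{2} \left(- \frac{1}{41}\right) 38\right) - 31589 = \left(-13548 - \frac{19}{41}\right) - 31589 = - \frac{555487}{41} - 31589 = - \frac{1850636}{41}$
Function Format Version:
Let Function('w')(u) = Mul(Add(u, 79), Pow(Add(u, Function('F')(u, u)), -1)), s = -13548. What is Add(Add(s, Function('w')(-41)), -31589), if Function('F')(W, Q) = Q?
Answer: Rational(-1850636, 41) ≈ -45137.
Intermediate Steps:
Function('w')(u) = Mul(Rational(1, 2), Pow(u, -1), Add(79, u)) (Function('w')(u) = Mul(Add(u, 79), Pow(Add(u, u), -1)) = Mul(Add(79, u), Pow(Mul(2, u), -1)) = Mul(Add(79, u), Mul(Rational(1, 2), Pow(u, -1))) = Mul(Rational(1, 2), Pow(u, -1), Add(79, u)))
Add(Add(s, Function('w')(-41)), -31589) = Add(Add(-13548, Mul(Rational(1, 2), Pow(-41, -1), Add(79, -41))), -31589) = Add(Add(-13548, Mul(Rational(1, 2), Rational(-1, 41), 38)), -31589) = Add(Add(-13548, Rational(-19, 41)), -31589) = Add(Rational(-555487, 41), -31589) = Rational(-1850636, 41)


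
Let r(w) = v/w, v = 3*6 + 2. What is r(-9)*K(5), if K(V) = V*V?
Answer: -500/9 ≈ -55.556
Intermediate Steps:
K(V) = V²
v = 20 (v = 18 + 2 = 20)
r(w) = 20/w
r(-9)*K(5) = (20/(-9))*5² = (20*(-⅑))*25 = -20/9*25 = -500/9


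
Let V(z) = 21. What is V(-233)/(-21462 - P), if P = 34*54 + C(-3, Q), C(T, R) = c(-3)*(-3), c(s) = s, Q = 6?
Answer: -7/7769 ≈ -0.00090102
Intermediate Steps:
C(T, R) = 9 (C(T, R) = -3*(-3) = 9)
P = 1845 (P = 34*54 + 9 = 1836 + 9 = 1845)
V(-233)/(-21462 - P) = 21/(-21462 - 1*1845) = 21/(-21462 - 1845) = 21/(-23307) = 21*(-1/23307) = -7/7769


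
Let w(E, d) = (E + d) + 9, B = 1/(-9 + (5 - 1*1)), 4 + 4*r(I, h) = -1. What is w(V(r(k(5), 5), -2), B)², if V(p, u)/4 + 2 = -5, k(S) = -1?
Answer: 9216/25 ≈ 368.64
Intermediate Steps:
r(I, h) = -5/4 (r(I, h) = -1 + (¼)*(-1) = -1 - ¼ = -5/4)
V(p, u) = -28 (V(p, u) = -8 + 4*(-5) = -8 - 20 = -28)
B = -⅕ (B = 1/(-9 + (5 - 1)) = 1/(-9 + 4) = 1/(-5) = -⅕ ≈ -0.20000)
w(E, d) = 9 + E + d
w(V(r(k(5), 5), -2), B)² = (9 - 28 - ⅕)² = (-96/5)² = 9216/25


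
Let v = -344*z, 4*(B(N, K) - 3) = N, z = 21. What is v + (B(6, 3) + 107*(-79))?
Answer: -31345/2 ≈ -15673.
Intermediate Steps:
B(N, K) = 3 + N/4
v = -7224 (v = -344*21 = -7224)
v + (B(6, 3) + 107*(-79)) = -7224 + ((3 + (1/4)*6) + 107*(-79)) = -7224 + ((3 + 3/2) - 8453) = -7224 + (9/2 - 8453) = -7224 - 16897/2 = -31345/2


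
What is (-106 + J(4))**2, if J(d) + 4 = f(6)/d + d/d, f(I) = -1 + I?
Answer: 185761/16 ≈ 11610.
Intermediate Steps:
J(d) = -3 + 5/d (J(d) = -4 + ((-1 + 6)/d + d/d) = -4 + (5/d + 1) = -4 + (1 + 5/d) = -3 + 5/d)
(-106 + J(4))**2 = (-106 + (-3 + 5/4))**2 = (-106 - 7/4)**2 = (-431/4)**2 = 185761/16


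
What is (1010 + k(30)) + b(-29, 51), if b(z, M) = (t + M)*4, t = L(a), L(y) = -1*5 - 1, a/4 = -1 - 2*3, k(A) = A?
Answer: 1220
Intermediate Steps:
a = -28 (a = 4*(-1 - 2*3) = 4*(-1 - 6) = 4*(-7) = -28)
L(y) = -6 (L(y) = -5 - 1 = -6)
t = -6
b(z, M) = -24 + 4*M (b(z, M) = (-6 + M)*4 = -24 + 4*M)
(1010 + k(30)) + b(-29, 51) = (1010 + 30) + (-24 + 4*51) = 1040 + (-24 + 204) = 1040 + 180 = 1220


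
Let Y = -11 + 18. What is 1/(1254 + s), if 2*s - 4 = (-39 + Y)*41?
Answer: 1/600 ≈ 0.0016667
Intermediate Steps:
Y = 7
s = -654 (s = 2 + ((-39 + 7)*41)/2 = 2 + (-32*41)/2 = 2 + (½)*(-1312) = 2 - 656 = -654)
1/(1254 + s) = 1/(1254 - 654) = 1/600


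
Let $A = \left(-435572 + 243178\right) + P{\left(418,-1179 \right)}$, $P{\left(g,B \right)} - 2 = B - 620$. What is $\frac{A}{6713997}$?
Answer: $- \frac{11423}{394941} \approx -0.028923$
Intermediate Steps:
$P{\left(g,B \right)} = -618 + B$ ($P{\left(g,B \right)} = 2 + \left(B - 620\right) = 2 + \left(-620 + B\right) = -618 + B$)
$A = -194191$ ($A = \left(-435572 + 243178\right) - 1797 = -192394 - 1797 = -194191$)
$\frac{A}{6713997} = - \frac{194191}{6713997} = \left(-194191\right) \frac{1}{6713997} = - \frac{11423}{394941}$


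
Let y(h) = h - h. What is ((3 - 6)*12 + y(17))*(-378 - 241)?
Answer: 22284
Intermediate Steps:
y(h) = 0
((3 - 6)*12 + y(17))*(-378 - 241) = ((3 - 6)*12 + 0)*(-378 - 241) = (-3*12 + 0)*(-619) = (-36 + 0)*(-619) = -36*(-619) = 22284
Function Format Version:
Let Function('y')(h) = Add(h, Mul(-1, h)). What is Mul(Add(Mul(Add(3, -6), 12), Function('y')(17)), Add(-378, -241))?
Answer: 22284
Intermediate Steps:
Function('y')(h) = 0
Mul(Add(Mul(Add(3, -6), 12), Function('y')(17)), Add(-378, -241)) = Mul(Add(Mul(Add(3, -6), 12), 0), Add(-378, -241)) = Mul(Add(Mul(-3, 12), 0), -619) = Mul(Add(-36, 0), -619) = Mul(-36, -619) = 22284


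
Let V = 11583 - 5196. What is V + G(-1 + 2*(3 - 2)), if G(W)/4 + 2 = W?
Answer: 6383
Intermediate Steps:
G(W) = -8 + 4*W
V = 6387
V + G(-1 + 2*(3 - 2)) = 6387 + (-8 + 4*(-1 + 2*(3 - 2))) = 6387 + (-8 + 4*(-1 + 2*1)) = 6387 + (-8 + 4*(-1 + 2)) = 6387 + (-8 + 4*1) = 6387 + (-8 + 4) = 6387 - 4 = 6383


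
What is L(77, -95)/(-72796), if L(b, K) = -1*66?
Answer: 33/36398 ≈ 0.00090664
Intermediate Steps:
L(b, K) = -66
L(77, -95)/(-72796) = -66/(-72796) = -66*(-1/72796) = 33/36398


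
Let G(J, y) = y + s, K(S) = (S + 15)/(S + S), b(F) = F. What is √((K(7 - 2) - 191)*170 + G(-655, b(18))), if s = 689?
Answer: 67*I*√7 ≈ 177.27*I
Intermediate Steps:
K(S) = (15 + S)/(2*S) (K(S) = (15 + S)/((2*S)) = (15 + S)*(1/(2*S)) = (15 + S)/(2*S))
G(J, y) = 689 + y (G(J, y) = y + 689 = 689 + y)
√((K(7 - 2) - 191)*170 + G(-655, b(18))) = √(((15 + (7 - 2))/(2*(7 - 2)) - 191)*170 + (689 + 18)) = √(((½)*(15 + 5)/5 - 191)*170 + 707) = √(((½)*(⅕)*20 - 191)*170 + 707) = √((2 - 191)*170 + 707) = √(-189*170 + 707) = √(-32130 + 707) = √(-31423) = 67*I*√7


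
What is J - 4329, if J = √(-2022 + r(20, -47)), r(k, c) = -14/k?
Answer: -4329 + I*√202270/10 ≈ -4329.0 + 44.974*I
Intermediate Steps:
J = I*√202270/10 (J = √(-2022 - 14/20) = √(-2022 - 14*1/20) = √(-2022 - 7/10) = √(-20227/10) = I*√202270/10 ≈ 44.974*I)
J - 4329 = I*√202270/10 - 4329 = -4329 + I*√202270/10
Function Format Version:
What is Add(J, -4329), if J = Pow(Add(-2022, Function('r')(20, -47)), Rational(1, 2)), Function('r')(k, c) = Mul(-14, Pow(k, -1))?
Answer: Add(-4329, Mul(Rational(1, 10), I, Pow(202270, Rational(1, 2)))) ≈ Add(-4329.0, Mul(44.974, I))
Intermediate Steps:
J = Mul(Rational(1, 10), I, Pow(202270, Rational(1, 2))) (J = Pow(Add(-2022, Mul(-14, Pow(20, -1))), Rational(1, 2)) = Pow(Add(-2022, Mul(-14, Rational(1, 20))), Rational(1, 2)) = Pow(Add(-2022, Rational(-7, 10)), Rational(1, 2)) = Pow(Rational(-20227, 10), Rational(1, 2)) = Mul(Rational(1, 10), I, Pow(202270, Rational(1, 2))) ≈ Mul(44.974, I))
Add(J, -4329) = Add(Mul(Rational(1, 10), I, Pow(202270, Rational(1, 2))), -4329) = Add(-4329, Mul(Rational(1, 10), I, Pow(202270, Rational(1, 2))))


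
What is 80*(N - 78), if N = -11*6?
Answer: -11520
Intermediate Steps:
N = -66
80*(N - 78) = 80*(-66 - 78) = 80*(-144) = -11520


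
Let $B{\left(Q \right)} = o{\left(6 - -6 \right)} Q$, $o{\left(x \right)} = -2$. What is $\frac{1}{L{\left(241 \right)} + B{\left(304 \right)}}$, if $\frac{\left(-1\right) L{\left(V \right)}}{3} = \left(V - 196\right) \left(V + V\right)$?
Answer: $- \frac{1}{65678} \approx -1.5226 \cdot 10^{-5}$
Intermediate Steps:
$B{\left(Q \right)} = - 2 Q$
$L{\left(V \right)} = - 6 V \left(-196 + V\right)$ ($L{\left(V \right)} = - 3 \left(V - 196\right) \left(V + V\right) = - 3 \left(-196 + V\right) 2 V = - 3 \cdot 2 V \left(-196 + V\right) = - 6 V \left(-196 + V\right)$)
$\frac{1}{L{\left(241 \right)} + B{\left(304 \right)}} = \frac{1}{6 \cdot 241 \left(196 - 241\right) - 608} = \frac{1}{6 \cdot 241 \left(-45\right) - 608} = \frac{1}{-65070 - 608} = \frac{1}{-65678} = - \frac{1}{65678}$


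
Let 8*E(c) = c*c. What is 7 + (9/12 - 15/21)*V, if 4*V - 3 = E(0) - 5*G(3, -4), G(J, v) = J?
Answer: 193/28 ≈ 6.8929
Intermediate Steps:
E(c) = c²/8 (E(c) = (c*c)/8 = c²/8)
V = -3 (V = ¾ + ((⅛)*0² - 5*3)/4 = ¾ + ((⅛)*0 - 15)/4 = ¾ + (0 - 15)/4 = ¾ + (¼)*(-15) = ¾ - 15/4 = -3)
7 + (9/12 - 15/21)*V = 7 + (9/12 - 15/21)*(-3) = 7 + (9*(1/12) - 15*1/21)*(-3) = 7 + (¾ - 5/7)*(-3) = 7 + (1/28)*(-3) = 7 - 3/28 = 193/28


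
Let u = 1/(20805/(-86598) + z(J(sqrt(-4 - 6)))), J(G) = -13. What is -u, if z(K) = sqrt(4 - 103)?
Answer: 200185710/82539443869 + 2499737868*I*sqrt(11)/82539443869 ≈ 0.0024253 + 0.10045*I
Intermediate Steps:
z(K) = 3*I*sqrt(11) (z(K) = sqrt(-99) = 3*I*sqrt(11))
u = 1/(-6935/28866 + 3*I*sqrt(11)) (u = 1/(20805/(-86598) + 3*I*sqrt(11)) = 1/(20805*(-1/86598) + 3*I*sqrt(11)) = 1/(-6935/28866 + 3*I*sqrt(11)) ≈ -0.0024253 - 0.10045*I)
-u = -(-200185710/82539443869 - 2499737868*I*sqrt(11)/82539443869) = 200185710/82539443869 + 2499737868*I*sqrt(11)/82539443869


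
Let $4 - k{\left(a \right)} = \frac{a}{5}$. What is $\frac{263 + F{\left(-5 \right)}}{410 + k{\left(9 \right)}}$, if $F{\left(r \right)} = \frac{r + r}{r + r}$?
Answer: $\frac{440}{687} \approx 0.64047$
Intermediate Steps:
$F{\left(r \right)} = 1$ ($F{\left(r \right)} = \frac{2 r}{2 r} = 2 r \frac{1}{2 r} = 1$)
$k{\left(a \right)} = 4 - \frac{a}{5}$
$\frac{263 + F{\left(-5 \right)}}{410 + k{\left(9 \right)}} = \frac{263 + 1}{410 + \left(4 - \frac{9}{5}\right)} = \frac{264}{410 + \left(4 - \frac{9}{5}\right)} = \frac{264}{410 + \frac{11}{5}} = \frac{264}{\frac{2061}{5}} = 264 \cdot \frac{5}{2061} = \frac{440}{687}$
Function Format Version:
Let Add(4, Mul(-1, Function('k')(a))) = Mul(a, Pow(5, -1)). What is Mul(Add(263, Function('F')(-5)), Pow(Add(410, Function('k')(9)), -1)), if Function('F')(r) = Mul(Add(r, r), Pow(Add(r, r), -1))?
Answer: Rational(440, 687) ≈ 0.64047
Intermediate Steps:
Function('F')(r) = 1 (Function('F')(r) = Mul(Mul(2, r), Pow(Mul(2, r), -1)) = Mul(Mul(2, r), Mul(Rational(1, 2), Pow(r, -1))) = 1)
Function('k')(a) = Add(4, Mul(Rational(-1, 5), a)) (Function('k')(a) = Add(4, Mul(-1, Mul(a, Pow(5, -1)))) = Add(4, Mul(-1, Mul(a, Rational(1, 5)))) = Add(4, Mul(-1, Mul(Rational(1, 5), a))) = Add(4, Mul(Rational(-1, 5), a)))
Mul(Add(263, Function('F')(-5)), Pow(Add(410, Function('k')(9)), -1)) = Mul(Add(263, 1), Pow(Add(410, Add(4, Mul(Rational(-1, 5), 9))), -1)) = Mul(264, Pow(Add(410, Add(4, Rational(-9, 5))), -1)) = Mul(264, Pow(Add(410, Rational(11, 5)), -1)) = Mul(264, Pow(Rational(2061, 5), -1)) = Mul(264, Rational(5, 2061)) = Rational(440, 687)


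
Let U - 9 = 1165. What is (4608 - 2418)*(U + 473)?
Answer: 3606930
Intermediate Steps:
U = 1174 (U = 9 + 1165 = 1174)
(4608 - 2418)*(U + 473) = (4608 - 2418)*(1174 + 473) = 2190*1647 = 3606930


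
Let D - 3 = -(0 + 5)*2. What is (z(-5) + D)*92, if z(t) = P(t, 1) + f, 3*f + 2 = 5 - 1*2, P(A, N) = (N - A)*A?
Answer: -10120/3 ≈ -3373.3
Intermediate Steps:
P(A, N) = A*(N - A)
f = 1/3 (f = -2/3 + (5 - 1*2)/3 = -2/3 + (5 - 2)/3 = -2/3 + (1/3)*3 = -2/3 + 1 = 1/3 ≈ 0.33333)
D = -7 (D = 3 - (0 + 5)*2 = 3 - 5*2 = 3 - 1*10 = 3 - 10 = -7)
z(t) = 1/3 + t*(1 - t) (z(t) = t*(1 - t) + 1/3 = 1/3 + t*(1 - t))
(z(-5) + D)*92 = ((1/3 - 5 - 1*(-5)**2) - 7)*92 = ((1/3 - 5 - 1*25) - 7)*92 = ((1/3 - 5 - 25) - 7)*92 = (-89/3 - 7)*92 = -110/3*92 = -10120/3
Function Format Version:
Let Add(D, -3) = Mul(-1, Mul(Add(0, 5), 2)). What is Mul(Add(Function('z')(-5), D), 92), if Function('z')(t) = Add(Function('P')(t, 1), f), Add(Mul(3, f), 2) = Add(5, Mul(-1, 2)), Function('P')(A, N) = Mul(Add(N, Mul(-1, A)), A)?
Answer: Rational(-10120, 3) ≈ -3373.3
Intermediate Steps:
Function('P')(A, N) = Mul(A, Add(N, Mul(-1, A)))
f = Rational(1, 3) (f = Add(Rational(-2, 3), Mul(Rational(1, 3), Add(5, Mul(-1, 2)))) = Add(Rational(-2, 3), Mul(Rational(1, 3), Add(5, -2))) = Add(Rational(-2, 3), Mul(Rational(1, 3), 3)) = Add(Rational(-2, 3), 1) = Rational(1, 3) ≈ 0.33333)
D = -7 (D = Add(3, Mul(-1, Mul(Add(0, 5), 2))) = Add(3, Mul(-1, Mul(5, 2))) = Add(3, Mul(-1, 10)) = Add(3, -10) = -7)
Function('z')(t) = Add(Rational(1, 3), Mul(t, Add(1, Mul(-1, t)))) (Function('z')(t) = Add(Mul(t, Add(1, Mul(-1, t))), Rational(1, 3)) = Add(Rational(1, 3), Mul(t, Add(1, Mul(-1, t)))))
Mul(Add(Function('z')(-5), D), 92) = Mul(Add(Add(Rational(1, 3), -5, Mul(-1, Pow(-5, 2))), -7), 92) = Mul(Add(Add(Rational(1, 3), -5, Mul(-1, 25)), -7), 92) = Mul(Add(Add(Rational(1, 3), -5, -25), -7), 92) = Mul(Add(Rational(-89, 3), -7), 92) = Mul(Rational(-110, 3), 92) = Rational(-10120, 3)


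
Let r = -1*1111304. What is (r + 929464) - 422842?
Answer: -604682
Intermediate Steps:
r = -1111304
(r + 929464) - 422842 = (-1111304 + 929464) - 422842 = -181840 - 422842 = -604682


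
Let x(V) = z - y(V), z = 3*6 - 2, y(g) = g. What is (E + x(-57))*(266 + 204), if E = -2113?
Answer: -958800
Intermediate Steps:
z = 16 (z = 18 - 2 = 16)
x(V) = 16 - V
(E + x(-57))*(266 + 204) = (-2113 + (16 - 1*(-57)))*(266 + 204) = (-2113 + (16 + 57))*470 = (-2113 + 73)*470 = -2040*470 = -958800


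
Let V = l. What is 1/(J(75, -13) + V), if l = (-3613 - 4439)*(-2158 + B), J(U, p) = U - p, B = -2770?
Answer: 1/39680344 ≈ 2.5201e-8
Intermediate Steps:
l = 39680256 (l = (-3613 - 4439)*(-2158 - 2770) = -8052*(-4928) = 39680256)
V = 39680256
1/(J(75, -13) + V) = 1/((75 - 1*(-13)) + 39680256) = 1/((75 + 13) + 39680256) = 1/(88 + 39680256) = 1/39680344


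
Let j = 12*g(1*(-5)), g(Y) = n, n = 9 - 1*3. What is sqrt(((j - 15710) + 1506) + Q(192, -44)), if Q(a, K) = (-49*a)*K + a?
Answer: 2*sqrt(100003) ≈ 632.46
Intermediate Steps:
Q(a, K) = a - 49*K*a (Q(a, K) = -49*K*a + a = a - 49*K*a)
n = 6 (n = 9 - 3 = 6)
g(Y) = 6
j = 72 (j = 12*6 = 72)
sqrt(((j - 15710) + 1506) + Q(192, -44)) = sqrt(((72 - 15710) + 1506) + 192*(1 - 49*(-44))) = sqrt((-15638 + 1506) + 192*(1 + 2156)) = sqrt(-14132 + 192*2157) = sqrt(-14132 + 414144) = sqrt(400012) = 2*sqrt(100003)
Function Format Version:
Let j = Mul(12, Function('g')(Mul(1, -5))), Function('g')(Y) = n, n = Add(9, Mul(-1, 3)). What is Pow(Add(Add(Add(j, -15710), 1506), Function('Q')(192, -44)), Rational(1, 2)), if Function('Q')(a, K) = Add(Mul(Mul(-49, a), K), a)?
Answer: Mul(2, Pow(100003, Rational(1, 2))) ≈ 632.46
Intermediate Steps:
Function('Q')(a, K) = Add(a, Mul(-49, K, a)) (Function('Q')(a, K) = Add(Mul(-49, K, a), a) = Add(a, Mul(-49, K, a)))
n = 6 (n = Add(9, -3) = 6)
Function('g')(Y) = 6
j = 72 (j = Mul(12, 6) = 72)
Pow(Add(Add(Add(j, -15710), 1506), Function('Q')(192, -44)), Rational(1, 2)) = Pow(Add(Add(Add(72, -15710), 1506), Mul(192, Add(1, Mul(-49, -44)))), Rational(1, 2)) = Pow(Add(Add(-15638, 1506), Mul(192, Add(1, 2156))), Rational(1, 2)) = Pow(Add(-14132, Mul(192, 2157)), Rational(1, 2)) = Pow(Add(-14132, 414144), Rational(1, 2)) = Pow(400012, Rational(1, 2)) = Mul(2, Pow(100003, Rational(1, 2)))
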